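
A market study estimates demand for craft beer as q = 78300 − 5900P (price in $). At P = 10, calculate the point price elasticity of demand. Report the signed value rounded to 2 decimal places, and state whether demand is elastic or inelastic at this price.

dq/dP = −5900. At P = 10, q = 78300 − 5900(10) = 19300.
Ed = (dq/dP)·(P/q) = −5900 × (10/19300) = -3.0569…
|Ed| = 3.06 > 1, so demand is elastic.

-3.06; elastic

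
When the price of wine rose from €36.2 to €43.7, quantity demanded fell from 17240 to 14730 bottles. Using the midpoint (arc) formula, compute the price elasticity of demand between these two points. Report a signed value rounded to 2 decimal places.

%ΔQ = (14730 − 17240) / [(17240 + 14730)/2] = -2510/15985 = -0.157022…
%ΔP = (43.7 − 36.2) / [(36.2 + 43.7)/2] = 7.5/39.95 = 0.187734…
Arc Ed = %ΔQ / %ΔP = (-2510/15985) / (7.5/39.95) = -0.8364…

-0.84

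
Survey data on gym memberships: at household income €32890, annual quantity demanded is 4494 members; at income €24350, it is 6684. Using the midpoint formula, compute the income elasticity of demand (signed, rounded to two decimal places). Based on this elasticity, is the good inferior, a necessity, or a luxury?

%ΔQ = (6684 − 4494)/[( 4494 + 6684)/2] = 2190/5589 = 0.391841…
%ΔIncome = (24350 − 32890)/[( 32890 + 24350)/2] = -8540/28620 = -0.298392…
E_income = (2190/5589) / (-8540/28620) = -1.3131…
E_income < 0 ⇒ inferior good.

-1.31; inferior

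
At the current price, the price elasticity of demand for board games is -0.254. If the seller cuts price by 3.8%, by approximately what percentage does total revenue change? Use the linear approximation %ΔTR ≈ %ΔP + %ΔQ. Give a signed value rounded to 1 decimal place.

%ΔQ ≈ Ed × %ΔP = (-0.254) × (-3.8%) = +0.9652%
%ΔTR ≈ %ΔP + %ΔQ = (-3.8%) + (+0.9652%) = -2.8348%

-2.8%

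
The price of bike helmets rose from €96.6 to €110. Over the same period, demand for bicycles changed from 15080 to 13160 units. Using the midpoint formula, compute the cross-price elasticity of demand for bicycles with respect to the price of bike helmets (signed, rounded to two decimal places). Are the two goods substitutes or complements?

-1.05; complements

%ΔQ_{bicycles} = (13160 − 15080)/avg = -1920/14120 = -0.135977…
%ΔP_{bike helmets} = (110 − 96.6)/avg = 13.4/103.3 = 0.129719…
E_cross = (-1920/14120) / (13.4/103.3) = -1.0482…
E_cross < 0 ⇒ the goods are complements.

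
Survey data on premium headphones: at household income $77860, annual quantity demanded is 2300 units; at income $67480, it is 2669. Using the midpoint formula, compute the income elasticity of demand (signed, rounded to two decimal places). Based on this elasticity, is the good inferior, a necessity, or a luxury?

-1.04; inferior

%ΔQ = (2669 − 2300)/[( 2300 + 2669)/2] = 369/2484.5 = 0.148520…
%ΔIncome = (67480 − 77860)/[( 77860 + 67480)/2] = -10380/72670 = -0.142837…
E_income = (369/2484.5) / (-10380/72670) = -1.0397…
E_income < 0 ⇒ inferior good.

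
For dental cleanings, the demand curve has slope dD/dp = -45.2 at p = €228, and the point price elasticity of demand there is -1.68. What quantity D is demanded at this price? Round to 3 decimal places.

6134.286

Ed = (dD/dp)·(p/D) ⇒ D = (dD/dp)·p/Ed = (-45.2)·228/(-1.68) = 6134.28571…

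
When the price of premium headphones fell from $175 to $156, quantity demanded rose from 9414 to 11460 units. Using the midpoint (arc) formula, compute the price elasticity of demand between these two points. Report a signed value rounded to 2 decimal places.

%ΔQ = (11460 − 9414) / [(9414 + 11460)/2] = 2046/10437 = 0.196033…
%ΔP = (156 − 175) / [(175 + 156)/2] = -19/165.5 = -0.114803…
Arc Ed = %ΔQ / %ΔP = (2046/10437) / (-19/165.5) = -1.7075…

-1.71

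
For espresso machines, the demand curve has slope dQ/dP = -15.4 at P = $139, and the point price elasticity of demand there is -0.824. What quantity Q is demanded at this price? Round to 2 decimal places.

Ed = (dQ/dP)·(P/Q) ⇒ Q = (dQ/dP)·P/Ed = (-15.4)·139/(-0.824) = 2597.8155…

2597.82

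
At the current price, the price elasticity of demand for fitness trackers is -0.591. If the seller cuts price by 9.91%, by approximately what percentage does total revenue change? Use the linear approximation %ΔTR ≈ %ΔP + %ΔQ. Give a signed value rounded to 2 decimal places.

%ΔQ ≈ Ed × %ΔP = (-0.591) × (-9.91%) = +5.8568%
%ΔTR ≈ %ΔP + %ΔQ = (-9.91%) + (+5.8568%) = -4.0532%

-4.05%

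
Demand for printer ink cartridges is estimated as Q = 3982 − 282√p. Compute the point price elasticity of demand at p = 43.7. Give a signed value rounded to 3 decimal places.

dQ/dp = −282/(2√p) = -21.3294. At p = 43.7, Q = 2117.81.
Ed = (dQ/dp)·(p/Q) = (-21.3294) × (43.7/2117.81) = -0.44012…

-0.440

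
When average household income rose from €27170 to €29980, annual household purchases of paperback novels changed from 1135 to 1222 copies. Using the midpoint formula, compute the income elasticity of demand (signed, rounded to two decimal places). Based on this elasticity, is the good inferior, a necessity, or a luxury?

0.75; necessity

%ΔQ = (1222 − 1135)/[( 1135 + 1222)/2] = 87/1178.5 = 0.073822…
%ΔIncome = (29980 − 27170)/[( 27170 + 29980)/2] = 2810/28575 = 0.098337…
E_income = (87/1178.5) / (2810/28575) = 0.7507…
0 < E_income < 1 ⇒ normal good, necessity.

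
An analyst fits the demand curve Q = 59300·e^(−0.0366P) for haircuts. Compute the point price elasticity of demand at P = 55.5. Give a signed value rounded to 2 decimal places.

-2.03

dQ/dP = −0.0366·Q = -284.678. At P = 55.5, Q = 7778.08.
Ed = (dQ/dP)·(P/Q) = (-284.678) × (55.5/7778.08) = -2.0313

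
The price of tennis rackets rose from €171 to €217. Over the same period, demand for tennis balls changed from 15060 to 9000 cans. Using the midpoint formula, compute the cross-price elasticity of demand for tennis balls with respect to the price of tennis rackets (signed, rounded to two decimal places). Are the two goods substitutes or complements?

%ΔQ_{tennis balls} = (9000 − 15060)/avg = -6060/12030 = -0.503740…
%ΔP_{tennis rackets} = (217 − 171)/avg = 46/194 = 0.237113…
E_cross = (-6060/12030) / (46/194) = -2.1244…
E_cross < 0 ⇒ the goods are complements.

-2.12; complements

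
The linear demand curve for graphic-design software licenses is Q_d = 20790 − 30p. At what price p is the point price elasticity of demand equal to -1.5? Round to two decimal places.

415.80

Ed = −30p/(20790 − 30p). Set this equal to -1.5:
30p = 1.5·(20790 − 30p) ⇒ 30p(1 + 1.5) = 1.5·20790
p = 1.5·20790 / (30·2.5) = 415.8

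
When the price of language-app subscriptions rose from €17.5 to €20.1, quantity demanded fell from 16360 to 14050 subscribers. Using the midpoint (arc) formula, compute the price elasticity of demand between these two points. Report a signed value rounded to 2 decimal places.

%ΔQ = (14050 − 16360) / [(16360 + 14050)/2] = -2310/15205 = -0.151923…
%ΔP = (20.1 − 17.5) / [(17.5 + 20.1)/2] = 2.6/18.8 = 0.138297…
Arc Ed = %ΔQ / %ΔP = (-2310/15205) / (2.6/18.8) = -1.0985…

-1.10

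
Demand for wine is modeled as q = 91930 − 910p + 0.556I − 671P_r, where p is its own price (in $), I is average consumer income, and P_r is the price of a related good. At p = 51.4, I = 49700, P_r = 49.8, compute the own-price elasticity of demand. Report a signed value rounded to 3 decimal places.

At the given values, q = 91930 − 910(51.4) + 0.556(49700) − 671(49.8) = 39373.4.
∂q/∂p = −910.
E = (-910) × (51.4/39373.4) = -1.18795…

-1.188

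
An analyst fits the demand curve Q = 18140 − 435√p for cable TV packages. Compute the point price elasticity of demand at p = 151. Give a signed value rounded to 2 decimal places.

-0.21

dQ/dp = −435/(2√p) = -17.6999. At p = 151, Q = 12794.6.
Ed = (dQ/dp)·(p/Q) = (-17.6999) × (151/12794.6) = -0.2088…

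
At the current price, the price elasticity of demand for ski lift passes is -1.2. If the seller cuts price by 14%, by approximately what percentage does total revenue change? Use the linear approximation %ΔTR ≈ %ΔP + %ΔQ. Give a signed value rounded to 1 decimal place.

+2.8%

%ΔQ ≈ Ed × %ΔP = (-1.2) × (-14%) = +16.8000%
%ΔTR ≈ %ΔP + %ΔQ = (-14%) + (+16.8000%) = +2.8000%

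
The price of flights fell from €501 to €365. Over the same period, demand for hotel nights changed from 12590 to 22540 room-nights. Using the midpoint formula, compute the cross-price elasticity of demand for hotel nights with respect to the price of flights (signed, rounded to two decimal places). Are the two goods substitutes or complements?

%ΔQ_{hotel nights} = (22540 − 12590)/avg = 9950/17565 = 0.566467…
%ΔP_{flights} = (365 − 501)/avg = -136/433 = -0.314087…
E_cross = (9950/17565) / (-136/433) = -1.8035…
E_cross < 0 ⇒ the goods are complements.

-1.80; complements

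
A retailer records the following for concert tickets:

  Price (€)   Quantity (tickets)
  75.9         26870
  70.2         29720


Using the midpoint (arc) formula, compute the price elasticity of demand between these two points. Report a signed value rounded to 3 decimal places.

-1.291

%ΔQ = (29720 − 26870) / [(26870 + 29720)/2] = 2850/28295 = 0.100724…
%ΔP = (70.2 − 75.9) / [(75.9 + 70.2)/2] = -5.7/73.05 = -0.078028…
Arc Ed = %ΔQ / %ΔP = (2850/28295) / (-5.7/73.05) = -1.29086…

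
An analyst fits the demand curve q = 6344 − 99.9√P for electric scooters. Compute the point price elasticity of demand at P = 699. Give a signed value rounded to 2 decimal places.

dq/dP = −99.9/(2√P) = -1.88928. At P = 699, q = 3702.78.
Ed = (dq/dP)·(P/q) = (-1.88928) × (699/3702.78) = -0.3566…

-0.36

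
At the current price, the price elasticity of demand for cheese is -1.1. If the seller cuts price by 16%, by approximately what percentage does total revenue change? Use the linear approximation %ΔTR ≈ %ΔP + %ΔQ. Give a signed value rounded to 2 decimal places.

+1.60%

%ΔQ ≈ Ed × %ΔP = (-1.1) × (-16%) = +17.6000%
%ΔTR ≈ %ΔP + %ΔQ = (-16%) + (+17.6000%) = +1.6000%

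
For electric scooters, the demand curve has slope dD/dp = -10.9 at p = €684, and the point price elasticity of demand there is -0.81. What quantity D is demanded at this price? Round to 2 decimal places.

Ed = (dD/dp)·(p/D) ⇒ D = (dD/dp)·p/Ed = (-10.9)·684/(-0.81) = 9204.4444…

9204.44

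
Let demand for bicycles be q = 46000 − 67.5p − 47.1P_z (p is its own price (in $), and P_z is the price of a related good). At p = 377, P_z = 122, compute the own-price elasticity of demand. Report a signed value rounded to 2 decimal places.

-1.72

At the given values, q = 46000 − 67.5(377) − 47.1(122) = 14806.3.
∂q/∂p = −67.5.
E = (-67.5) × (377/14806.3) = -1.7186…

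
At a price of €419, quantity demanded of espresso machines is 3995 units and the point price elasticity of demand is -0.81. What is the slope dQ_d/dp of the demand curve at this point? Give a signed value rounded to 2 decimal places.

-7.72

Ed = (dQ_d/dp)·(p/Q_d) ⇒ dQ_d/dp = Ed·Q_d/p = (-0.81)·3995/419 = -7.7230…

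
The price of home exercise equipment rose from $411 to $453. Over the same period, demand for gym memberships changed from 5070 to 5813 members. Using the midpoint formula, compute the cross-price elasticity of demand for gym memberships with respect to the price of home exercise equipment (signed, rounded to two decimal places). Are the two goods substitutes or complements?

%ΔQ_{gym memberships} = (5813 − 5070)/avg = 743/5441.5 = 0.136543…
%ΔP_{home exercise equipment} = (453 − 411)/avg = 42/432 = 0.097222…
E_cross = (743/5441.5) / (42/432) = 1.4044…
E_cross > 0 ⇒ the goods are substitutes.

1.40; substitutes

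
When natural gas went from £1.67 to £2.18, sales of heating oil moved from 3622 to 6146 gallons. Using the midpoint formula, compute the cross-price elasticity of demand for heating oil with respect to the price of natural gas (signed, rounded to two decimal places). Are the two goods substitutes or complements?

%ΔQ_{heating oil} = (6146 − 3622)/avg = 2524/4884 = 0.516789…
%ΔP_{natural gas} = (2.18 − 1.67)/avg = 0.51/1.925 = 0.264935…
E_cross = (2524/4884) / (0.51/1.925) = 1.9506…
E_cross > 0 ⇒ the goods are substitutes.

1.95; substitutes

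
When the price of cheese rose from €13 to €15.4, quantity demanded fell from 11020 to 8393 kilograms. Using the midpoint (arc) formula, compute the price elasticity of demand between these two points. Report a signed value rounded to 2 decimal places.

-1.60

%ΔQ = (8393 − 11020) / [(11020 + 8393)/2] = -2627/9706.5 = -0.270643…
%ΔP = (15.4 − 13) / [(13 + 15.4)/2] = 2.4/14.2 = 0.169014…
Arc Ed = %ΔQ / %ΔP = (-2627/9706.5) / (2.4/14.2) = -1.6013…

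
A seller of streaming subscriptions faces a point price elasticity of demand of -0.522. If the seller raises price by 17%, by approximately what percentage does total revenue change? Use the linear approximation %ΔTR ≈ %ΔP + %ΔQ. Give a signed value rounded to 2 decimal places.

+8.13%

%ΔQ ≈ Ed × %ΔP = (-0.522) × (+17%) = -8.8740%
%ΔTR ≈ %ΔP + %ΔQ = (+17%) + (-8.8740%) = +8.1260%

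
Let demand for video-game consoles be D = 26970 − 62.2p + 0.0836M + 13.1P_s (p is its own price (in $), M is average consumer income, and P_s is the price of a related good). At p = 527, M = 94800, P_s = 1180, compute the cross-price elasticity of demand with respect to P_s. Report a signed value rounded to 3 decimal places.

At the given values, D = 26970 − 62.2(527) + 0.0836(94800) + 13.1(1180) = 17573.88.
∂D/∂P_s = 13.1.
E = (13.1) × (1180/17573.88) = 0.87960…

0.880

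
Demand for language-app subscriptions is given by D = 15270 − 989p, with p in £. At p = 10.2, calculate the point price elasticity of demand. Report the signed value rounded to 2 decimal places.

dD/dp = −989. At p = 10.2, D = 15270 − 989(10.2) = 5182.2.
Ed = (dD/dp)·(p/D) = −989 × (10.2/5182.2) = -1.9466…

-1.95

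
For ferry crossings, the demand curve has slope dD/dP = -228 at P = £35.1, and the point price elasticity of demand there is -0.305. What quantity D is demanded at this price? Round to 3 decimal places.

Ed = (dD/dP)·(P/D) ⇒ D = (dD/dP)·P/Ed = (-228)·35.1/(-0.305) = 26238.68852…

26238.689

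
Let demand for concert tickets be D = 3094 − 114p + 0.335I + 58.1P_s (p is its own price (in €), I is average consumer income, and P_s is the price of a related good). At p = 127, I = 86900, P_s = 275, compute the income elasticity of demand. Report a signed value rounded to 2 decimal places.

0.86

At the given values, D = 3094 − 114(127) + 0.335(86900) + 58.1(275) = 33705.
∂D/∂I = 0.335.
E = (0.335) × (86900/33705) = 0.8637…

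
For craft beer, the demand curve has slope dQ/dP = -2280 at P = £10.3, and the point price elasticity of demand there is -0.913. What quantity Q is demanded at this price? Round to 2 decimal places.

Ed = (dQ/dP)·(P/Q) ⇒ Q = (dQ/dP)·P/Ed = (-2280)·10.3/(-0.913) = 25721.7962…

25721.80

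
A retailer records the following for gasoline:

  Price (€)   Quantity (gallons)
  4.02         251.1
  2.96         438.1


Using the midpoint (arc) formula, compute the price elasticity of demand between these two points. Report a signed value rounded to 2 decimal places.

-1.79

%ΔQ = (438.1 − 251.1) / [(251.1 + 438.1)/2] = 187/344.6 = 0.542658…
%ΔP = (2.96 − 4.02) / [(4.02 + 2.96)/2] = -1.06/3.49 = -0.303724…
Arc Ed = %ΔQ / %ΔP = (187/344.6) / (-1.06/3.49) = -1.7866…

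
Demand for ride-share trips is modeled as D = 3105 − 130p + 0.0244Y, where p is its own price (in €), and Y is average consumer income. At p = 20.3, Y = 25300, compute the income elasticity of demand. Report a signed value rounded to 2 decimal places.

0.57

At the given values, D = 3105 − 130(20.3) + 0.0244(25300) = 1083.32.
∂D/∂Y = 0.0244.
E = (0.0244) × (25300/1083.32) = 0.5698…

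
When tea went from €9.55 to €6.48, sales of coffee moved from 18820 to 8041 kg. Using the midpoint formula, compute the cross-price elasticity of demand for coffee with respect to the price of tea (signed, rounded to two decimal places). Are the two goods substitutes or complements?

%ΔQ_{coffee} = (8041 − 18820)/avg = -10779/13430.5 = -0.802576…
%ΔP_{tea} = (6.48 − 9.55)/avg = -3.07/8.015 = -0.383031…
E_cross = (-10779/13430.5) / (-3.07/8.015) = 2.0953…
E_cross > 0 ⇒ the goods are substitutes.

2.10; substitutes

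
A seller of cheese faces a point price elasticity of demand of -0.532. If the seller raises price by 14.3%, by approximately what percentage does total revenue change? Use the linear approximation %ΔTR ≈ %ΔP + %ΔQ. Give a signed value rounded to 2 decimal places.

+6.69%

%ΔQ ≈ Ed × %ΔP = (-0.532) × (+14.3%) = -7.6076%
%ΔTR ≈ %ΔP + %ΔQ = (+14.3%) + (-7.6076%) = +6.6924%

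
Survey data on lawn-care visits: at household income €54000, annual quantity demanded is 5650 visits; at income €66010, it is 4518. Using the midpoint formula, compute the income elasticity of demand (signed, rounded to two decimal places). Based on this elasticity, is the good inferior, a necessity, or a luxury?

%ΔQ = (4518 − 5650)/[( 5650 + 4518)/2] = -1132/5084 = -0.222659…
%ΔIncome = (66010 − 54000)/[( 54000 + 66010)/2] = 12010/60005 = 0.200149…
E_income = (-1132/5084) / (12010/60005) = -1.1124…
E_income < 0 ⇒ inferior good.

-1.11; inferior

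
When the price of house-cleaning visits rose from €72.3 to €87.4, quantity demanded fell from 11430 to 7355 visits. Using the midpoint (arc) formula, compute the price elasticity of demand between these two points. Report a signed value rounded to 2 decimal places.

%ΔQ = (7355 − 11430) / [(11430 + 7355)/2] = -4075/9392.5 = -0.433856…
%ΔP = (87.4 − 72.3) / [(72.3 + 87.4)/2] = 15.1/79.85 = 0.189104…
Arc Ed = %ΔQ / %ΔP = (-4075/9392.5) / (15.1/79.85) = -2.2942…

-2.29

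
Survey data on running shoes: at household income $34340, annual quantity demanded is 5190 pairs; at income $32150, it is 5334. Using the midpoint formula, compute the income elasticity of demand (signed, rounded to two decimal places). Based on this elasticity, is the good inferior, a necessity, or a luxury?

%ΔQ = (5334 − 5190)/[( 5190 + 5334)/2] = 144/5262 = 0.027366…
%ΔIncome = (32150 − 34340)/[( 34340 + 32150)/2] = -2190/33245 = -0.065874…
E_income = (144/5262) / (-2190/33245) = -0.4154…
E_income < 0 ⇒ inferior good.

-0.42; inferior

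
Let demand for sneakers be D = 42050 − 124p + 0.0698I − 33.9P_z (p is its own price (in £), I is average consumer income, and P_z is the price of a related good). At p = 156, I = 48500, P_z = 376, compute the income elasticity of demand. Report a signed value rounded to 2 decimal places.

At the given values, D = 42050 − 124(156) + 0.0698(48500) − 33.9(376) = 13344.9.
∂D/∂I = 0.0698.
E = (0.0698) × (48500/13344.9) = 0.2536…

0.25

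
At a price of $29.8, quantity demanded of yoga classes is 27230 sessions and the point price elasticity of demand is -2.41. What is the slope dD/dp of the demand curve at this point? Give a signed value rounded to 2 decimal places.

-2202.16

Ed = (dD/dp)·(p/D) ⇒ dD/dp = Ed·D/p = (-2.41)·27230/29.8 = -2202.1577…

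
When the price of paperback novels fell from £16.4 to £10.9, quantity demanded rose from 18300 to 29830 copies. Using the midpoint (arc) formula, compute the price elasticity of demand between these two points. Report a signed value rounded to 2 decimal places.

%ΔQ = (29830 − 18300) / [(18300 + 29830)/2] = 11530/24065 = 0.479119…
%ΔP = (10.9 − 16.4) / [(16.4 + 10.9)/2] = -5.5/13.65 = -0.402930…
Arc Ed = %ΔQ / %ΔP = (11530/24065) / (-5.5/13.65) = -1.1890…

-1.19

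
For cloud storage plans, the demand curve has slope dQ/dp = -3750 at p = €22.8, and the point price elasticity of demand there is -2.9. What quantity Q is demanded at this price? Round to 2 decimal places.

Ed = (dQ/dp)·(p/Q) ⇒ Q = (dQ/dp)·p/Ed = (-3750)·22.8/(-2.9) = 29482.7586…

29482.76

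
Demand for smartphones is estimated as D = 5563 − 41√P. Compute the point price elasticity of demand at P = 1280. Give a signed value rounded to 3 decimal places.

-0.179

dD/dP = −41/(2√P) = -0.572992. At P = 1280, D = 4096.14.
Ed = (dD/dP)·(P/D) = (-0.572992) × (1280/4096.14) = -0.17905…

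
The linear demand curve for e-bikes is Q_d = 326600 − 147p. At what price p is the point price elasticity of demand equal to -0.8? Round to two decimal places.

987.45

Ed = −147p/(326600 − 147p). Set this equal to -0.8:
147p = 0.8·(326600 − 147p) ⇒ 147p(1 + 0.8) = 0.8·326600
p = 0.8·326600 / (147·1.8) = 987.4527…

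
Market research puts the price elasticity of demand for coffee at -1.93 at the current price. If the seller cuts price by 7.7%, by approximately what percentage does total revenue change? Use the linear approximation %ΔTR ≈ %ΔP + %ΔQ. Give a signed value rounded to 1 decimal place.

+7.2%

%ΔQ ≈ Ed × %ΔP = (-1.93) × (-7.7%) = +14.8610%
%ΔTR ≈ %ΔP + %ΔQ = (-7.7%) + (+14.8610%) = +7.1610%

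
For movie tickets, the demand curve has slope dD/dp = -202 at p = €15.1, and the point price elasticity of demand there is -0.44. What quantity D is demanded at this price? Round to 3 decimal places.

Ed = (dD/dp)·(p/D) ⇒ D = (dD/dp)·p/Ed = (-202)·15.1/(-0.44) = 6932.27272…

6932.273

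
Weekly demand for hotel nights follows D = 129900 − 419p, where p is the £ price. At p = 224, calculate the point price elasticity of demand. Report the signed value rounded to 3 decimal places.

dD/dp = −419. At p = 224, D = 129900 − 419(224) = 36044.
Ed = (dD/dp)·(p/D) = −419 × (224/36044) = -2.60392…

-2.604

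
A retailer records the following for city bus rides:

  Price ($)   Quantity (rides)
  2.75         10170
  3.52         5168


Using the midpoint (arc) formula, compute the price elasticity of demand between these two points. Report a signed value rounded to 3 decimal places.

-2.656

%ΔQ = (5168 − 10170) / [(10170 + 5168)/2] = -5002/7669 = -0.652236…
%ΔP = (3.52 − 2.75) / [(2.75 + 3.52)/2] = 0.77/3.135 = 0.245614…
Arc Ed = %ΔQ / %ΔP = (-5002/7669) / (0.77/3.135) = -2.65553…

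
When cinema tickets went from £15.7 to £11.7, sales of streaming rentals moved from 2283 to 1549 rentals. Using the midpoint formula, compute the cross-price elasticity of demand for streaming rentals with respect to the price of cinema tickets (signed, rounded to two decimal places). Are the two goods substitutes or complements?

%ΔQ_{streaming rentals} = (1549 − 2283)/avg = -734/1916 = -0.383089…
%ΔP_{cinema tickets} = (11.7 − 15.7)/avg = -4/13.7 = -0.291970…
E_cross = (-734/1916) / (-4/13.7) = 1.3120…
E_cross > 0 ⇒ the goods are substitutes.

1.31; substitutes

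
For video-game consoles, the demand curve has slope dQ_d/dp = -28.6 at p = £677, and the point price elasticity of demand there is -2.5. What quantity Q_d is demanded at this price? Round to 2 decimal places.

Ed = (dQ_d/dp)·(p/Q_d) ⇒ Q_d = (dQ_d/dp)·p/Ed = (-28.6)·677/(-2.5) = 7744.88

7744.88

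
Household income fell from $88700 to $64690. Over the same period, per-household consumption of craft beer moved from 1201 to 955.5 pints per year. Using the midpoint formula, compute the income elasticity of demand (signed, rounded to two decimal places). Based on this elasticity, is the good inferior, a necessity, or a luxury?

0.73; necessity

%ΔQ = (955.5 − 1201)/[( 1201 + 955.5)/2] = -245.5/1078.25 = -0.227683…
%ΔIncome = (64690 − 88700)/[( 88700 + 64690)/2] = -24010/76695 = -0.313058…
E_income = (-245.5/1078.25) / (-24010/76695) = 0.7272…
0 < E_income < 1 ⇒ normal good, necessity.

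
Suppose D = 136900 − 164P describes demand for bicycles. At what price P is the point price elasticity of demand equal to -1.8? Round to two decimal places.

536.63

Ed = −164P/(136900 − 164P). Set this equal to -1.8:
164P = 1.8·(136900 − 164P) ⇒ 164P(1 + 1.8) = 1.8·136900
P = 1.8·136900 / (164·2.8) = 536.6289…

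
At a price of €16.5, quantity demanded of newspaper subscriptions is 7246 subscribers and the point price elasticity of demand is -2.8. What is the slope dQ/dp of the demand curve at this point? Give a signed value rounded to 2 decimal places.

-1229.62

Ed = (dQ/dp)·(p/Q) ⇒ dQ/dp = Ed·Q/p = (-2.8)·7246/16.5 = -1229.6242…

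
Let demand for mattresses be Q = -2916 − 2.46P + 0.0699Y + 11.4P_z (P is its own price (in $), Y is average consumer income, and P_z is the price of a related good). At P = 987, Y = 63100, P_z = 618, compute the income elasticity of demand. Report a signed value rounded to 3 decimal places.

At the given values, Q = -2916 − 2.46(987) + 0.0699(63100) + 11.4(618) = 6111.87.
∂Q/∂Y = 0.0699.
E = (0.0699) × (63100/6111.87) = 0.72165…

0.722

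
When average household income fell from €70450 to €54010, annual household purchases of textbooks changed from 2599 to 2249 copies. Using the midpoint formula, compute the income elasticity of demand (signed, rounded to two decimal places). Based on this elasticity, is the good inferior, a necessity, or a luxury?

%ΔQ = (2249 − 2599)/[( 2599 + 2249)/2] = -350/2424 = -0.144389…
%ΔIncome = (54010 − 70450)/[( 70450 + 54010)/2] = -16440/62230 = -0.264181…
E_income = (-350/2424) / (-16440/62230) = 0.5465…
0 < E_income < 1 ⇒ normal good, necessity.

0.55; necessity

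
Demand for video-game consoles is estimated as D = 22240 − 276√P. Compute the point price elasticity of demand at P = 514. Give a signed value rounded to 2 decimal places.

-0.20

dD/dP = −276/(2√P) = -6.08692. At P = 514, D = 15982.6.
Ed = (dD/dP)·(P/D) = (-6.08692) × (514/15982.6) = -0.1957…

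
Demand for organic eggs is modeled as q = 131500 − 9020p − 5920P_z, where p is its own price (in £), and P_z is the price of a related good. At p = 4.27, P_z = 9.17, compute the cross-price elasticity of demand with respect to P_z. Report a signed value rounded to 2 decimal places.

At the given values, q = 131500 − 9020(4.27) − 5920(9.17) = 38698.2.
∂q/∂P_z = -5920.
E = (-5920) × (9.17/38698.2) = -1.4028…

-1.40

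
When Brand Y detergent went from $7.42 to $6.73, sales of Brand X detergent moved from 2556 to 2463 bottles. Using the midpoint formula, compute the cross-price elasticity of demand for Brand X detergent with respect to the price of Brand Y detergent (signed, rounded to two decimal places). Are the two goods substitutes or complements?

%ΔQ_{Brand X detergent} = (2463 − 2556)/avg = -93/2509.5 = -0.037059…
%ΔP_{Brand Y detergent} = (6.73 − 7.42)/avg = -0.69/7.075 = -0.097526…
E_cross = (-93/2509.5) / (-0.69/7.075) = 0.3799…
E_cross > 0 ⇒ the goods are substitutes.

0.38; substitutes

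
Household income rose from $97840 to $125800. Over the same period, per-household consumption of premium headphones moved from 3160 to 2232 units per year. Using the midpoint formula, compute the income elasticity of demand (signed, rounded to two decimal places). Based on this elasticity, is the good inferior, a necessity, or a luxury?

-1.38; inferior

%ΔQ = (2232 − 3160)/[( 3160 + 2232)/2] = -928/2696 = -0.344213…
%ΔIncome = (125800 − 97840)/[( 97840 + 125800)/2] = 27960/111820 = 0.250044…
E_income = (-928/2696) / (27960/111820) = -1.3766…
E_income < 0 ⇒ inferior good.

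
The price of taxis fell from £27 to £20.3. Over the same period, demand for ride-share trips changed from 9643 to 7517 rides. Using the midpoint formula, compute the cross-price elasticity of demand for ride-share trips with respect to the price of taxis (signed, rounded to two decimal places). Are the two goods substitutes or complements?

0.87; substitutes

%ΔQ_{ride-share trips} = (7517 − 9643)/avg = -2126/8580 = -0.247785…
%ΔP_{taxis} = (20.3 − 27)/avg = -6.7/23.65 = -0.283298…
E_cross = (-2126/8580) / (-6.7/23.65) = 0.8746…
E_cross > 0 ⇒ the goods are substitutes.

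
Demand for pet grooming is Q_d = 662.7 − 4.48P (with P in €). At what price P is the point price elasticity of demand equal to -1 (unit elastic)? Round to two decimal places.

73.96

Ed = −4.48P/(662.7 − 4.48P). Set this equal to -1:
4.48P = 1·(662.7 − 4.48P) ⇒ 4.48P(1 + 1) = 1·662.7
P = 1·662.7 / (4.48·2) = 73.9620…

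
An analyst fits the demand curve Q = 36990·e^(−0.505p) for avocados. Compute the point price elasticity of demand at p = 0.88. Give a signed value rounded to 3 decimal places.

dQ/dp = −0.505·Q = -11977.7. At p = 0.88, Q = 23718.3.
Ed = (dQ/dp)·(p/Q) = (-11977.7) × (0.88/23718.3) = -0.4444

-0.444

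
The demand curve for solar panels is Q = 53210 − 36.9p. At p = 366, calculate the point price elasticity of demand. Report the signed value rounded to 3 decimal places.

-0.340

dQ/dp = −36.9. At p = 366, Q = 53210 − 36.9(366) = 39704.6.
Ed = (dQ/dp)·(p/Q) = −36.9 × (366/39704.6) = -0.34014…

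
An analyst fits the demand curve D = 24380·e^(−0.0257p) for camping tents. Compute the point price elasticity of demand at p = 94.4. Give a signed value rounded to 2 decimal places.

dD/dp = −0.0257·D = -55.3775. At p = 94.4, D = 2154.77.
Ed = (dD/dp)·(p/D) = (-55.3775) × (94.4/2154.77) = -2.4260…

-2.43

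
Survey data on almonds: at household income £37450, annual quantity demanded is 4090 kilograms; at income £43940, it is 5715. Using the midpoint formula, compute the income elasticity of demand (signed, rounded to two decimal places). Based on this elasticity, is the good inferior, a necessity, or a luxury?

%ΔQ = (5715 − 4090)/[( 4090 + 5715)/2] = 1625/4902.5 = 0.331463…
%ΔIncome = (43940 − 37450)/[( 37450 + 43940)/2] = 6490/40695 = 0.159479…
E_income = (1625/4902.5) / (6490/40695) = 2.0784…
E_income > 1 ⇒ normal good, luxury.

2.08; luxury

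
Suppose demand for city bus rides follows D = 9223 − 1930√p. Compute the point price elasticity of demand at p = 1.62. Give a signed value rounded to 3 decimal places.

dD/dp = −1930/(2√p) = -758.176. At p = 1.62, D = 6766.51.
Ed = (dD/dp)·(p/D) = (-758.176) × (1.62/6766.51) = -0.18151…

-0.182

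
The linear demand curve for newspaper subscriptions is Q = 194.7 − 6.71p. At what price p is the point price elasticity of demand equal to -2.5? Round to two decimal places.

Ed = −6.71p/(194.7 − 6.71p). Set this equal to -2.5:
6.71p = 2.5·(194.7 − 6.71p) ⇒ 6.71p(1 + 2.5) = 2.5·194.7
p = 2.5·194.7 / (6.71·3.5) = 20.7259…

20.73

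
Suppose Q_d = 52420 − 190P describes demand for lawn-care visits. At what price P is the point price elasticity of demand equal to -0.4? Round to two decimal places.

Ed = −190P/(52420 − 190P). Set this equal to -0.4:
190P = 0.4·(52420 − 190P) ⇒ 190P(1 + 0.4) = 0.4·52420
P = 0.4·52420 / (190·1.4) = 78.8270…

78.83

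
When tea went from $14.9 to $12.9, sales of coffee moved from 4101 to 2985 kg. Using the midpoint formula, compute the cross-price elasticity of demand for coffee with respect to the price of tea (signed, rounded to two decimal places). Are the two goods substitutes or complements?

2.19; substitutes

%ΔQ_{coffee} = (2985 − 4101)/avg = -1116/3543 = -0.314987…
%ΔP_{tea} = (12.9 − 14.9)/avg = -2/13.9 = -0.143884…
E_cross = (-1116/3543) / (-2/13.9) = 2.1891…
E_cross > 0 ⇒ the goods are substitutes.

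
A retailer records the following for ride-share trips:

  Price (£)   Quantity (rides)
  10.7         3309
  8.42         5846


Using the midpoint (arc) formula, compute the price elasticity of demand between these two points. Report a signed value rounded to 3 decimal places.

-2.324

%ΔQ = (5846 − 3309) / [(3309 + 5846)/2] = 2537/4577.5 = 0.554232…
%ΔP = (8.42 − 10.7) / [(10.7 + 8.42)/2] = -2.28/9.56 = -0.238493…
Arc Ed = %ΔQ / %ΔP = (2537/4577.5) / (-2.28/9.56) = -2.32388…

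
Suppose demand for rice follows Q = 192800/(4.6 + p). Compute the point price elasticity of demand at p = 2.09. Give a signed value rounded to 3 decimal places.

-0.312

dQ/dp = −192800/(4.6 + p)² = -4307.79. At p = 2.09, Q = 28819.1.
Ed = (dQ/dp)·(p/Q) = (-4307.79) × (2.09/28819.1) = -0.31240…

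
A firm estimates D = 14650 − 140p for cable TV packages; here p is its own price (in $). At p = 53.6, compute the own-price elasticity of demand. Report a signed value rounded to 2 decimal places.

-1.05

At the given values, D = 14650 − 140(53.6) = 7146.
∂D/∂p = −140.
E = (-140) × (53.6/7146) = -1.0500…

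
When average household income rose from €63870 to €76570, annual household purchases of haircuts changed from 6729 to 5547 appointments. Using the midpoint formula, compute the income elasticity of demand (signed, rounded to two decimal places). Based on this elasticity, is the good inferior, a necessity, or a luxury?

-1.06; inferior

%ΔQ = (5547 − 6729)/[( 6729 + 5547)/2] = -1182/6138 = -0.192570…
%ΔIncome = (76570 − 63870)/[( 63870 + 76570)/2] = 12700/70220 = 0.180860…
E_income = (-1182/6138) / (12700/70220) = -1.0647…
E_income < 0 ⇒ inferior good.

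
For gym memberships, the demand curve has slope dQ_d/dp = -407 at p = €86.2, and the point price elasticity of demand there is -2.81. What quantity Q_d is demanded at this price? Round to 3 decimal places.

12485.196

Ed = (dQ_d/dp)·(p/Q_d) ⇒ Q_d = (dQ_d/dp)·p/Ed = (-407)·86.2/(-2.81) = 12485.19572…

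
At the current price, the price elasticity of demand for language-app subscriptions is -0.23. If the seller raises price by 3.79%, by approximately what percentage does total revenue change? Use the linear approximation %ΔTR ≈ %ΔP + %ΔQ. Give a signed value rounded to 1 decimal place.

+2.9%

%ΔQ ≈ Ed × %ΔP = (-0.23) × (+3.79%) = -0.8717%
%ΔTR ≈ %ΔP + %ΔQ = (+3.79%) + (-0.8717%) = +2.9183%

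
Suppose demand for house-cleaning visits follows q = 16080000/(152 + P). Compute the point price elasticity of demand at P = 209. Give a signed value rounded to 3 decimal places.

-0.579

dq/dP = −16080000/(152 + P)² = -123.388. At P = 209, q = 44542.9.
Ed = (dq/dP)·(P/q) = (-123.388) × (209/44542.9) = -0.57894…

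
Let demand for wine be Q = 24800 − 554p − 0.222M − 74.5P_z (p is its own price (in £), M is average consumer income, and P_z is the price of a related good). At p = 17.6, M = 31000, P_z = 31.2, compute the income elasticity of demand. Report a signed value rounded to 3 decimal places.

-1.178

At the given values, Q = 24800 − 554(17.6) − 0.222(31000) − 74.5(31.2) = 5843.2.
∂Q/∂M = -0.222.
E = (-0.222) × (31000/5843.2) = -1.17777…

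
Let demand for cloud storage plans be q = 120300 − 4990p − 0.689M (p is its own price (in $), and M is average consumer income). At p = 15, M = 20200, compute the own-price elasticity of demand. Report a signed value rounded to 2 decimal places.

-2.37

At the given values, q = 120300 − 4990(15) − 0.689(20200) = 31532.2.
∂q/∂p = −4990.
E = (-4990) × (15/31532.2) = -2.3737…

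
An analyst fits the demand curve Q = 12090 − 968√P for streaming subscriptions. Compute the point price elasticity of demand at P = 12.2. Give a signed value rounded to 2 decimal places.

dQ/dP = −968/(2√P) = -138.569. At P = 12.2, Q = 8708.92.
Ed = (dQ/dP)·(P/Q) = (-138.569) × (12.2/8708.92) = -0.1941…

-0.19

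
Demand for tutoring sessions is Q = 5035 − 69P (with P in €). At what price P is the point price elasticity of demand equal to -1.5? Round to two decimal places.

Ed = −69P/(5035 − 69P). Set this equal to -1.5:
69P = 1.5·(5035 − 69P) ⇒ 69P(1 + 1.5) = 1.5·5035
P = 1.5·5035 / (69·2.5) = 43.7826…

43.78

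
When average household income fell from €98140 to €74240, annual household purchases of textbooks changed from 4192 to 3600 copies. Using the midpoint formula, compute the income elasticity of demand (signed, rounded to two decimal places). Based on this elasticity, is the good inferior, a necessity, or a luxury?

0.55; necessity

%ΔQ = (3600 − 4192)/[( 4192 + 3600)/2] = -592/3896 = -0.151950…
%ΔIncome = (74240 − 98140)/[( 98140 + 74240)/2] = -23900/86190 = -0.277294…
E_income = (-592/3896) / (-23900/86190) = 0.5479…
0 < E_income < 1 ⇒ normal good, necessity.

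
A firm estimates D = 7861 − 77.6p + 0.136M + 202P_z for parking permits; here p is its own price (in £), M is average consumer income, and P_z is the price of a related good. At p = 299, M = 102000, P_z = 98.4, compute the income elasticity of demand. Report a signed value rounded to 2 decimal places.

At the given values, D = 7861 − 77.6(299) + 0.136(102000) + 202(98.4) = 18407.4.
∂D/∂M = 0.136.
E = (0.136) × (102000/18407.4) = 0.7536…

0.75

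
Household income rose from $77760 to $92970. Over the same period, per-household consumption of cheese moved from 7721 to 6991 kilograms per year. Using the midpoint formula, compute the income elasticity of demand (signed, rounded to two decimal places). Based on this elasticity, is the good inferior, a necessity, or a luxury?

%ΔQ = (6991 − 7721)/[( 7721 + 6991)/2] = -730/7356 = -0.099238…
%ΔIncome = (92970 − 77760)/[( 77760 + 92970)/2] = 15210/85365 = 0.178176…
E_income = (-730/7356) / (15210/85365) = -0.5569…
E_income < 0 ⇒ inferior good.

-0.56; inferior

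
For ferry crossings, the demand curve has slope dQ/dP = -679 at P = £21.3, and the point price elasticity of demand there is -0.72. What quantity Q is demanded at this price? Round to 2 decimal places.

Ed = (dQ/dP)·(P/Q) ⇒ Q = (dQ/dP)·P/Ed = (-679)·21.3/(-0.72) = 20087.0833…

20087.08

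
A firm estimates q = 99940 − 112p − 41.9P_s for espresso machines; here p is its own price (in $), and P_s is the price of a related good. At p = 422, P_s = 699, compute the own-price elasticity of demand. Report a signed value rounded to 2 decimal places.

At the given values, q = 99940 − 112(422) − 41.9(699) = 23387.9.
∂q/∂p = −112.
E = (-112) × (422/23387.9) = -2.0208…

-2.02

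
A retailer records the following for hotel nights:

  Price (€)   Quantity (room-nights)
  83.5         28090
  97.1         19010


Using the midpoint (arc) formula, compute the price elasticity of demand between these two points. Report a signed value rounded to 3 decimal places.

-2.560

%ΔQ = (19010 − 28090) / [(28090 + 19010)/2] = -9080/23550 = -0.385562…
%ΔP = (97.1 − 83.5) / [(83.5 + 97.1)/2] = 13.6/90.3 = 0.150609…
Arc Ed = %ΔQ / %ΔP = (-9080/23550) / (13.6/90.3) = -2.56002…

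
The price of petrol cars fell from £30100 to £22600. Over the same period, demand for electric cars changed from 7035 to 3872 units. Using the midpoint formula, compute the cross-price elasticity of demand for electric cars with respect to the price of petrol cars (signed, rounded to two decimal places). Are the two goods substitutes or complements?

2.04; substitutes

%ΔQ_{electric cars} = (3872 − 7035)/avg = -3163/5453.5 = -0.579994…
%ΔP_{petrol cars} = (22600 − 30100)/avg = -7500/26350 = -0.284629…
E_cross = (-3163/5453.5) / (-7500/26350) = 2.0377…
E_cross > 0 ⇒ the goods are substitutes.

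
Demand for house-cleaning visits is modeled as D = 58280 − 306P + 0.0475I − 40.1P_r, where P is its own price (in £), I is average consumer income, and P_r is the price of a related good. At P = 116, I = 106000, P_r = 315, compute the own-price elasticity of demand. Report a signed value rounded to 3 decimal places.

-2.337

At the given values, D = 58280 − 306(116) + 0.0475(106000) − 40.1(315) = 15187.5.
∂D/∂P = −306.
E = (-306) × (116/15187.5) = -2.33718…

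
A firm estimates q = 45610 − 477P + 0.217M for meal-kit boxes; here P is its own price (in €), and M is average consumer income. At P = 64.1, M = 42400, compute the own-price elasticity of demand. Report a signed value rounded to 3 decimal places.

-1.262

At the given values, q = 45610 − 477(64.1) + 0.217(42400) = 24235.1.
∂q/∂P = −477.
E = (-477) × (64.1/24235.1) = -1.26162…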